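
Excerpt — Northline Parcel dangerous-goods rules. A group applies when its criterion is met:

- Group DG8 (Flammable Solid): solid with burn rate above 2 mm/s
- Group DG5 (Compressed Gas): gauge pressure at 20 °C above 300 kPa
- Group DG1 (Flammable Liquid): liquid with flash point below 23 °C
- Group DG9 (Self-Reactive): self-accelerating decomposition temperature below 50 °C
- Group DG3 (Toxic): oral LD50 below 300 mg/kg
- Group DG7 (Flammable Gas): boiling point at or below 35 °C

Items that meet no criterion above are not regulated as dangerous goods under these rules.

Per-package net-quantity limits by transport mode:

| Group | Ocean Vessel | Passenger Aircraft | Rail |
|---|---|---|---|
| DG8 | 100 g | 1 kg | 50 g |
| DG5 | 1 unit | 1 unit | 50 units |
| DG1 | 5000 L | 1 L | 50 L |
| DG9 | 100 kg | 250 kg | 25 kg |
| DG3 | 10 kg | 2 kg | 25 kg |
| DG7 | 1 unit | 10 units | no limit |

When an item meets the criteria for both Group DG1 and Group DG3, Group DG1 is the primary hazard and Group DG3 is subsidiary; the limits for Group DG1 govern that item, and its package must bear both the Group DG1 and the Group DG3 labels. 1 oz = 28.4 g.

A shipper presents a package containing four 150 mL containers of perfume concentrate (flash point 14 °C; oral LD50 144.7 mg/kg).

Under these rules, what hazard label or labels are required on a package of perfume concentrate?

Group DG1 and DG3

Perfume concentrate: flash point 14 °C < 23 °C → Group DG1 (Flammable Liquid).
With oral LD50 144.7 mg/kg (< 300 mg/kg), the perfume concentrate falls in Group DG3.
By the precedence rule Group DG1 is primary and Group DG3 is subsidiary, and that rule requires both labels on the package.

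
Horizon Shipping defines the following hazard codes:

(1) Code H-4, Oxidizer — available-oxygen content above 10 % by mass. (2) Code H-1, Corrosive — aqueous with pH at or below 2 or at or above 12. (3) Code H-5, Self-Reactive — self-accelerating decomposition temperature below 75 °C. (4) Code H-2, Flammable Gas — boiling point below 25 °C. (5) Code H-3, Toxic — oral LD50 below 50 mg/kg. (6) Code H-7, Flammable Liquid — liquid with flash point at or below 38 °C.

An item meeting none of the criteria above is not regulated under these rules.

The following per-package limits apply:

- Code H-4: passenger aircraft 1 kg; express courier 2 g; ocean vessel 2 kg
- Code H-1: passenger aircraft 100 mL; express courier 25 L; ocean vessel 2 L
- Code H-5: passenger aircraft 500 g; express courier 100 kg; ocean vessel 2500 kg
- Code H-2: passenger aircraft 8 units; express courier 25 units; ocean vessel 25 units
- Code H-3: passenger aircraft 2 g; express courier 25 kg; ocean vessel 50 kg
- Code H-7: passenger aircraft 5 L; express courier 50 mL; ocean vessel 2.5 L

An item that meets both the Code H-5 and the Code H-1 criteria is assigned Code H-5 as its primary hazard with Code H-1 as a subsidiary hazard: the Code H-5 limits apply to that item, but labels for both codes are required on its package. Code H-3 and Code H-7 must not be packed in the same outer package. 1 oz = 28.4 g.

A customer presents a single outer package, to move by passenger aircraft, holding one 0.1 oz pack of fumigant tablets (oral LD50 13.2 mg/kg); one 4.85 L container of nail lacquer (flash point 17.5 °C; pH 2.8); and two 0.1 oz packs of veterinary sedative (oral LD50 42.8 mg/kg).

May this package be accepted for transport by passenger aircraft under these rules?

No

With oral LD50 13.2 mg/kg (< 50 mg/kg), the fumigant tablets fall in Code H-3.
Flash point 17.5 °C meets the Code H-7 criterion (Flammable Liquid), so the nail lacquer is Code H-7.
The veterinary sedative has oral LD50 42.8 mg/kg, which is < 50 mg/kg, so it is Code H-3 (Toxic).
Code H-3 net quantity: (one 0.1 oz pack = 2.84 g) + (two 0.1 oz packs = 5.68 g) = 8.52 g.
8.52 g exceeds the passenger aircraft limit of 2 g for Code H-3.
Code H-7 quantity: 4.85 L.
That is within the Code H-7 passenger aircraft limit of 5 L.
Code H-3 and Code H-7 may not share an outer package.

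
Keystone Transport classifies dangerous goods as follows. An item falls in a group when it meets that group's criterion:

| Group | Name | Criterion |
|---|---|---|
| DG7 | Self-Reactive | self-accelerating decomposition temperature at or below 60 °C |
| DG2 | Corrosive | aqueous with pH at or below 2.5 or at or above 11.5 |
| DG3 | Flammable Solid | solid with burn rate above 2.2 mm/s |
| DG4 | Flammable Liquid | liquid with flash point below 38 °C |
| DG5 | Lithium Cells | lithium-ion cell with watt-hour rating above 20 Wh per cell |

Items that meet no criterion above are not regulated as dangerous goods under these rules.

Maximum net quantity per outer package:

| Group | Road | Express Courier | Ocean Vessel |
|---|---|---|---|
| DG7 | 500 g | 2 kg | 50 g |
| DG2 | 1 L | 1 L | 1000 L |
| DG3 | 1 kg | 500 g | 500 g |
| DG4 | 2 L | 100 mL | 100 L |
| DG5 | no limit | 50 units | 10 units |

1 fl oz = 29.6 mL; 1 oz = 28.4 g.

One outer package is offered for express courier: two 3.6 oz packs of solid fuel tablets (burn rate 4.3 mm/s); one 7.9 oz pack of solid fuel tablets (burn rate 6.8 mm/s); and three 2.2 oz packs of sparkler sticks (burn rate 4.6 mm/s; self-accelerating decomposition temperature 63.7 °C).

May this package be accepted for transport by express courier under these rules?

No

Solid fuel tablets: burn rate 4.3 mm/s > 2.2 mm/s → Group DG3 (Flammable Solid).
Solid fuel tablets: burn rate 6.8 mm/s > 2.2 mm/s → Group DG3 (Flammable Solid).
Burn rate 4.6 mm/s meets the Group DG3 criterion (Flammable Solid), so the sparkler sticks are Group DG3.
Group DG3 net quantity: (two 3.6 oz packs = 204.48 g) + (one 7.9 oz pack = 224.36 g) + (three 2.2 oz packs = 187.44 g) = 616.28 g.
616.28 g exceeds the express courier limit of 500 g for Group DG3.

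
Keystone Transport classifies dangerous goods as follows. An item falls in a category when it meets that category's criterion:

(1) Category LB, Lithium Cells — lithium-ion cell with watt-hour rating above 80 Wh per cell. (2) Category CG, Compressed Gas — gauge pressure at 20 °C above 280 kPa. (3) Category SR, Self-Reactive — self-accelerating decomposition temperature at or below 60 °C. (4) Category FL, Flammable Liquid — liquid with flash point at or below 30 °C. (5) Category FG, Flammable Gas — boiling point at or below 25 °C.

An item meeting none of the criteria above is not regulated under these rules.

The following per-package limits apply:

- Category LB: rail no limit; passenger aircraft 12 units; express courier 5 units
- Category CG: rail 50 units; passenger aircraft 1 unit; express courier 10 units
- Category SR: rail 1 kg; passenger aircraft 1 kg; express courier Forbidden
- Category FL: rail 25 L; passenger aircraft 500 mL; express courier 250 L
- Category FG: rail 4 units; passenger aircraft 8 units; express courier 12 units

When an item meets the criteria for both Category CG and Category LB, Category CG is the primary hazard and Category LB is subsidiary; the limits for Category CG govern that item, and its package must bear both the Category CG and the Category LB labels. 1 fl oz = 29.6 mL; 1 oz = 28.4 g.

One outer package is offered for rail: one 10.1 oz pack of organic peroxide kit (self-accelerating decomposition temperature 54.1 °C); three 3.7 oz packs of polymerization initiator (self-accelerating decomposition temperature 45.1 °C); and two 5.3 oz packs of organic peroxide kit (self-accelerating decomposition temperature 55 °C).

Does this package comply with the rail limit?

Organic peroxide kit: self-accelerating decomposition temperature 54.1 °C ≤ 60 °C → Category SR (Self-Reactive).
Self-accelerating decomposition temperature 45.1 °C meets the Category SR criterion (Self-Reactive), so the polymerization initiator is Category SR.
Self-accelerating decomposition temperature 55 °C meets the Category SR criterion (Self-Reactive), so the organic peroxide kit is Category SR.
Category SR net quantity: (one 10.1 oz pack = 286.84 g) + (three 3.7 oz packs = 315.24 g) + (two 5.3 oz packs = 301.04 g) = 903.12 g.
903.12 g ≤ 1 kg (rail limit, Category SR) — within limit.

Yes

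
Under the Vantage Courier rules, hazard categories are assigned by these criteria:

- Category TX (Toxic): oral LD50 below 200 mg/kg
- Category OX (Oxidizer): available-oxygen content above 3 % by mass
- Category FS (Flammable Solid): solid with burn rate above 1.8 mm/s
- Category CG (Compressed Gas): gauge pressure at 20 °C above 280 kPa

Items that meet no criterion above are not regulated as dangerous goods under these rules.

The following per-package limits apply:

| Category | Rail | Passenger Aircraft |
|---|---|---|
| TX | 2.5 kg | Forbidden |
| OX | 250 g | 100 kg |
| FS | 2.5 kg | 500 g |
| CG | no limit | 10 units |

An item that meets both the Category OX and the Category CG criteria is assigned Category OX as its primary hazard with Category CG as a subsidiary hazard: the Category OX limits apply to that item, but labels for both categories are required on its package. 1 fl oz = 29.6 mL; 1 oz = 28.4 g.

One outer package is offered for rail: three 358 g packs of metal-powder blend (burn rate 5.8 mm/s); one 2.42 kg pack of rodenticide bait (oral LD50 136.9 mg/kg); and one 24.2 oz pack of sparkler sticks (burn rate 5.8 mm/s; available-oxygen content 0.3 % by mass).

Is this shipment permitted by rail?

Metal-powder blend: burn rate 5.8 mm/s > 1.8 mm/s → Category FS (Flammable Solid).
Oral LD50 136.9 mg/kg meets the Category TX criterion (Toxic), so the rodenticide bait is Category TX.
Sparkler sticks: burn rate 5.8 mm/s > 1.8 mm/s → Category FS (Flammable Solid).
Total Category FS: (three 358 g packs = 1.074 kg) + (one 24.2 oz pack = 687.28 g) = 1761.28 g.
1761.28 g is within the rail limit of 2.5 kg for Category FS.
Category TX quantity: 2.42 kg.
That is within the Category TX rail limit of 2.5 kg.
Every hazard category is within its rail limit and no segregation rule is violated.

Yes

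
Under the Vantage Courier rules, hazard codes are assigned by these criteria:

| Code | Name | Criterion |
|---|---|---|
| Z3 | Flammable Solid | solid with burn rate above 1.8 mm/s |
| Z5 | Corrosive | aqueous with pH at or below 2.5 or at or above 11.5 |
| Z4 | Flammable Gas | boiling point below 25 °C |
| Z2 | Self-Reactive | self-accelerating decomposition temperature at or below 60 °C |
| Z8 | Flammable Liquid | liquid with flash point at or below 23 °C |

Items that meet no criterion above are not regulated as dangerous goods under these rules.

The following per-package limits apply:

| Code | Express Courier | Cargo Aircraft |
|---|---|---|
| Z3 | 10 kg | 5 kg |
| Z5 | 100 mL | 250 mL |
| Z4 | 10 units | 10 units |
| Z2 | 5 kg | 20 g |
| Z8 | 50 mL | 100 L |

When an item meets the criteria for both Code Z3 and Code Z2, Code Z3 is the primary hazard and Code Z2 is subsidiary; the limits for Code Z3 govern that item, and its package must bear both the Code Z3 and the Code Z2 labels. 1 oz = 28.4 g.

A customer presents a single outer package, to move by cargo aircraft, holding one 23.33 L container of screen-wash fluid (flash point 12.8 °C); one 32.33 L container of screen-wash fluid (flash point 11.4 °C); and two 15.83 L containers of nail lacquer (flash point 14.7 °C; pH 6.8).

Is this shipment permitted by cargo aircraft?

With flash point 12.8 °C (≤ 23 °C), the screen-wash fluid falls in Code Z8.
Flash point 11.4 °C meets the Code Z8 criterion (Flammable Liquid), so the screen-wash fluid is Code Z8.
The nail lacquer has flash point 14.7 °C, which is ≤ 23 °C, so it is Code Z8 (Flammable Liquid).
Total Code Z8: 23.33 L + 32.33 L + (two 15.83 L containers = 31.66 L) = 87.32 L.
That is within the Code Z8 cargo aircraft limit of 100 L.

Yes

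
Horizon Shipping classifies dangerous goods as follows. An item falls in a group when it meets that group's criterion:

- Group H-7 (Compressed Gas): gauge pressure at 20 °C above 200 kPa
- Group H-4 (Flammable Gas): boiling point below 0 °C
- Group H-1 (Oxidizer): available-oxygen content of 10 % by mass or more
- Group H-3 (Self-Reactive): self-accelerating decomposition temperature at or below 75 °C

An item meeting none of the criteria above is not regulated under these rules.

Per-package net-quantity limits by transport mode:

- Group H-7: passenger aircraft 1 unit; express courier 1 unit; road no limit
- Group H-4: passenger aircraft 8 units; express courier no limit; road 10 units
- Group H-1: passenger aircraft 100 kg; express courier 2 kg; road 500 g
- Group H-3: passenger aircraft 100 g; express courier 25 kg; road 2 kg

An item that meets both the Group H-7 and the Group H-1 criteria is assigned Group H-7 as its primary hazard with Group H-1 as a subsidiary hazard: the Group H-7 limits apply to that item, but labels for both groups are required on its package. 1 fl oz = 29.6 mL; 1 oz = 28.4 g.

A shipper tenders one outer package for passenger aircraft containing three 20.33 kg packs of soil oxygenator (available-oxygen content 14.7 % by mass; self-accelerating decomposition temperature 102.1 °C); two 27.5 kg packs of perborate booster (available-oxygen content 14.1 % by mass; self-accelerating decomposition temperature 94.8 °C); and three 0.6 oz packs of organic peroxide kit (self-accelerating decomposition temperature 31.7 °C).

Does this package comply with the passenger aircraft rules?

Available-oxygen content 14.7 % by mass meets the Group H-1 criterion (Oxidizer), so the soil oxygenator is Group H-1.
Perborate booster: available-oxygen content 14.1 % by mass ≥ 10 % by mass → Group H-1 (Oxidizer).
Organic peroxide kit: self-accelerating decomposition temperature 31.7 °C ≤ 75 °C → Group H-3 (Self-Reactive).
Group H-3 quantity: three 0.6 oz packs = 51.12 g.
51.12 g is within the passenger aircraft limit of 100 g for Group H-3.
Total Group H-1: (three 20.33 kg packs = 60.99 kg) + (two 27.5 kg packs = 55 kg) = 115.99 kg.
That exceeds the Group H-1 passenger aircraft limit of 100 kg.

No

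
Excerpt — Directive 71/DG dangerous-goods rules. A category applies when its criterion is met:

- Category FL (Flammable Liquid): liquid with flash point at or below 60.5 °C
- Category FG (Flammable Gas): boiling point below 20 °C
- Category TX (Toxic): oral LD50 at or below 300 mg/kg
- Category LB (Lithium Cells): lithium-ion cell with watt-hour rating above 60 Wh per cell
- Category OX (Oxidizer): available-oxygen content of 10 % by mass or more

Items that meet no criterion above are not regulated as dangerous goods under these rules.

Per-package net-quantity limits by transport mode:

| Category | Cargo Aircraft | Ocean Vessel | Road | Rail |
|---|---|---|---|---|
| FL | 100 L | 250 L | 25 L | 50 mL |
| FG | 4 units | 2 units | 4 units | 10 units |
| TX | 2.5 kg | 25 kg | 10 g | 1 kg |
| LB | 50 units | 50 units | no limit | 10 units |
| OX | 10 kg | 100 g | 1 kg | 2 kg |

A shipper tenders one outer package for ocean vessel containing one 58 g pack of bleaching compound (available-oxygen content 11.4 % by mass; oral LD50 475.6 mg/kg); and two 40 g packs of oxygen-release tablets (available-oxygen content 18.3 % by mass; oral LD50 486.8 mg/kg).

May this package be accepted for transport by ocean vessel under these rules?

No

Available-oxygen content 11.4 % by mass meets the Category OX criterion (Oxidizer), so the bleaching compound is Category OX.
Oxygen-release tablets: available-oxygen content 18.3 % by mass ≥ 10 % by mass → Category OX (Oxidizer).
Total Category OX: 58 g + (two 40 g packs = 80 g) = 138 g.
That exceeds the Category OX ocean vessel limit of 100 g.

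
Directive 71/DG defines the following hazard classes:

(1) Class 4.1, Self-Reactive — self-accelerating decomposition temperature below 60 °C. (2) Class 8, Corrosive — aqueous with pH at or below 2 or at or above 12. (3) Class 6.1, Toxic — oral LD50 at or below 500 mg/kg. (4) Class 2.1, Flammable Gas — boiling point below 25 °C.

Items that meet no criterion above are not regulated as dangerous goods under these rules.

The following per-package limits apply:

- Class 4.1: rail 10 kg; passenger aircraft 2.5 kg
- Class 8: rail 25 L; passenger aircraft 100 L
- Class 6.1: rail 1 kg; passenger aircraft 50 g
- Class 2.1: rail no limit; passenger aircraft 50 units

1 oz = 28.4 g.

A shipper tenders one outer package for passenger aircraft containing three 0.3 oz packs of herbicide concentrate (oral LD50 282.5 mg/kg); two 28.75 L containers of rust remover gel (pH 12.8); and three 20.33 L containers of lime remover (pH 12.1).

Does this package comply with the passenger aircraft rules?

No

Herbicide concentrate: oral LD50 282.5 mg/kg ≤ 500 mg/kg → Class 6.1 (Toxic).
With pH 12.8 (≥ 12), the rust remover gel falls in Class 8.
pH 12.1 meets the Class 8 criterion (Corrosive), so the lime remover is Class 8.
Class 8 net quantity: (two 28.75 L containers = 57.5 L) + (three 20.33 L containers = 60.99 L) = 118.49 L.
118.49 L exceeds the passenger aircraft limit of 100 L for Class 8.
Class 6.1 quantity: three 0.3 oz packs = 25.56 g.
25.56 g ≤ 50 g (passenger aircraft limit, Class 6.1) — within limit.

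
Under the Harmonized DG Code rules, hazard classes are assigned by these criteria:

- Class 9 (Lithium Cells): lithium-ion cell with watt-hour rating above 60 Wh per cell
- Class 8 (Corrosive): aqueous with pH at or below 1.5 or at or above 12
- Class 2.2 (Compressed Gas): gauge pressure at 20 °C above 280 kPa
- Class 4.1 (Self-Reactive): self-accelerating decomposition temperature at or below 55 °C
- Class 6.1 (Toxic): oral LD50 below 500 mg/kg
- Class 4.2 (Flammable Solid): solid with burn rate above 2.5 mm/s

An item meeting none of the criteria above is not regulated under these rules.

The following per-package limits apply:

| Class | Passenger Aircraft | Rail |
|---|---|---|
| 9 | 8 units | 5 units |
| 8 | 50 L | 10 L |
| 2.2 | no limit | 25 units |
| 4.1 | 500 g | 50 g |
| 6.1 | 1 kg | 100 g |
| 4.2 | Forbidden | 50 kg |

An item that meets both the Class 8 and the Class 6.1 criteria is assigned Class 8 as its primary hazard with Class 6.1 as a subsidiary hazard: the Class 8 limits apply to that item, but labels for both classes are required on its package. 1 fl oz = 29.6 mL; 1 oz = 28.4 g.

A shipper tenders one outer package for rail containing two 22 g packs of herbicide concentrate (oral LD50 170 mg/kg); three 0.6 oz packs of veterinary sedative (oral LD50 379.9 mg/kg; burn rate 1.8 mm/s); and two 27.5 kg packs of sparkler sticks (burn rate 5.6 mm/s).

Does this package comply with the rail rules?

With oral LD50 170 mg/kg (< 500 mg/kg), the herbicide concentrate falls in Class 6.1.
The veterinary sedative has oral LD50 379.9 mg/kg, which is < 500 mg/kg, so it is Class 6.1 (Toxic).
Sparkler sticks: burn rate 5.6 mm/s > 2.5 mm/s → Class 4.2 (Flammable Solid).
Total Class 6.1: (two 22 g packs = 44 g) + (three 0.6 oz packs = 51.12 g) = 95.12 g.
95.12 g ≤ 100 g (rail limit, Class 6.1) — within limit.
Class 4.2 quantity: two 27.5 kg packs = 55 kg.
That exceeds the Class 4.2 rail limit of 50 kg.

No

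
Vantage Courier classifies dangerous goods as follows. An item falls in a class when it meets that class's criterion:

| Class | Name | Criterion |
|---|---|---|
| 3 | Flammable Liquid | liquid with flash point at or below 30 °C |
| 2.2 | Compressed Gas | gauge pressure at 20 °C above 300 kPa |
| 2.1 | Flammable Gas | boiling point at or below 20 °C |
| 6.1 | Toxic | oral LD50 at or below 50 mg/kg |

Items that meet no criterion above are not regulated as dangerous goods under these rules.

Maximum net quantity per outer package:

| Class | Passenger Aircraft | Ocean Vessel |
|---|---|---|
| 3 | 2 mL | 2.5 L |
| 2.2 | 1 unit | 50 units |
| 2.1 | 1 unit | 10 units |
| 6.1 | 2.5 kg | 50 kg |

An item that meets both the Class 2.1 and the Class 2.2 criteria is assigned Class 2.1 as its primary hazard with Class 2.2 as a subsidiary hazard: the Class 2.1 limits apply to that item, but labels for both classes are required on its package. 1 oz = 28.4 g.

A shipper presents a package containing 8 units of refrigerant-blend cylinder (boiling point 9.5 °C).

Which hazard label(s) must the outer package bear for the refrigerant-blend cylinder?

Class 2.1

The refrigerant-blend cylinder has boiling point 9.5 °C, which is ≤ 20 °C, so it is Class 2.1 (Flammable Gas).
Only the Class 2.1 label is required.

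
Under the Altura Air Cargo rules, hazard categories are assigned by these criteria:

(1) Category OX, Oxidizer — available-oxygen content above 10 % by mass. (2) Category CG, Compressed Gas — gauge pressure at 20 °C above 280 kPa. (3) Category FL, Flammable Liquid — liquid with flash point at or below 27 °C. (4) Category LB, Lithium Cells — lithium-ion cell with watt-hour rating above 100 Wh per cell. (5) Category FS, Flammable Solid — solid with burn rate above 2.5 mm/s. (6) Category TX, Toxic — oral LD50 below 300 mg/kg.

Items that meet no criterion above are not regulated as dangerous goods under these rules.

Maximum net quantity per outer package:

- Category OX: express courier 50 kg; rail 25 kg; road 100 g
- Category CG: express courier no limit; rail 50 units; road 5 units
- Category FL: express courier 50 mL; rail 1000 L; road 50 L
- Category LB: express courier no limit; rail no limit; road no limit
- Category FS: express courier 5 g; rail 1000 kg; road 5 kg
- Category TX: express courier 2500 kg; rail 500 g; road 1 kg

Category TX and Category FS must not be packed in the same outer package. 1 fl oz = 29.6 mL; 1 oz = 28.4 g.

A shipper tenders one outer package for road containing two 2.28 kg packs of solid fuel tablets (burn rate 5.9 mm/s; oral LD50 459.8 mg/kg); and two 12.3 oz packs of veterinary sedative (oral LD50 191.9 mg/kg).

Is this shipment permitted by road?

No

With burn rate 5.9 mm/s (> 2.5 mm/s), the solid fuel tablets fall in Category FS.
Oral LD50 191.9 mg/kg meets the Category TX criterion (Toxic), so the veterinary sedative is Category TX.
Category TX quantity: two 12.3 oz packs = 698.64 g.
698.64 g is within the road limit of 1 kg for Category TX.
Category FS quantity: two 2.28 kg packs = 4.56 kg.
4.56 kg is within the road limit of 5 kg for Category FS.
Category TX and Category FS may not share an outer package.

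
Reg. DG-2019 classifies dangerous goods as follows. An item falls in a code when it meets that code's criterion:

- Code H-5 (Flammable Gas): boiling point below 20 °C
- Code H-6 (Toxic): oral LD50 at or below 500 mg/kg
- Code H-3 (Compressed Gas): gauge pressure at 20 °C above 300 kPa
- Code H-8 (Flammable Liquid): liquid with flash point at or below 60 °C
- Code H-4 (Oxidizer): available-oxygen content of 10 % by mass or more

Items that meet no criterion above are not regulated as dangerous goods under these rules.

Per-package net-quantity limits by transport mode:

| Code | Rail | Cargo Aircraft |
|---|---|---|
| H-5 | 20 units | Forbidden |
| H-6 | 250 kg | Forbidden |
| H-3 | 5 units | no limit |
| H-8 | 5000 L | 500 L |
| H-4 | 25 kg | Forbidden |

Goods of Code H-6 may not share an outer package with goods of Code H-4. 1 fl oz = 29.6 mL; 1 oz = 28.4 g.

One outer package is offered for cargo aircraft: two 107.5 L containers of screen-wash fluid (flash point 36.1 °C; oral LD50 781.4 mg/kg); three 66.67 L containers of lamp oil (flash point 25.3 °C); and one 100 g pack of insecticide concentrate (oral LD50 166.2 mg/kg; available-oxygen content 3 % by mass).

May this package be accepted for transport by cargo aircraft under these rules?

No

Flash point 36.1 °C meets the Code H-8 criterion (Flammable Liquid), so the screen-wash fluid is Code H-8.
Flash point 25.3 °C meets the Code H-8 criterion (Flammable Liquid), so the lamp oil is Code H-8.
Insecticide concentrate: oral LD50 166.2 mg/kg ≤ 500 mg/kg → Code H-6 (Toxic).
Code H-6 quantity: 100 g.
Code H-6 is Forbidden by cargo aircraft.
Code H-8 net quantity: (two 107.5 L containers = 215 L) + (three 66.67 L containers = 200.01 L) = 415.01 L.
That is within the Code H-8 cargo aircraft limit of 500 L.
The segregation rule (Code H-6 with Code H-4) does not apply to Code H-6 with Code H-8.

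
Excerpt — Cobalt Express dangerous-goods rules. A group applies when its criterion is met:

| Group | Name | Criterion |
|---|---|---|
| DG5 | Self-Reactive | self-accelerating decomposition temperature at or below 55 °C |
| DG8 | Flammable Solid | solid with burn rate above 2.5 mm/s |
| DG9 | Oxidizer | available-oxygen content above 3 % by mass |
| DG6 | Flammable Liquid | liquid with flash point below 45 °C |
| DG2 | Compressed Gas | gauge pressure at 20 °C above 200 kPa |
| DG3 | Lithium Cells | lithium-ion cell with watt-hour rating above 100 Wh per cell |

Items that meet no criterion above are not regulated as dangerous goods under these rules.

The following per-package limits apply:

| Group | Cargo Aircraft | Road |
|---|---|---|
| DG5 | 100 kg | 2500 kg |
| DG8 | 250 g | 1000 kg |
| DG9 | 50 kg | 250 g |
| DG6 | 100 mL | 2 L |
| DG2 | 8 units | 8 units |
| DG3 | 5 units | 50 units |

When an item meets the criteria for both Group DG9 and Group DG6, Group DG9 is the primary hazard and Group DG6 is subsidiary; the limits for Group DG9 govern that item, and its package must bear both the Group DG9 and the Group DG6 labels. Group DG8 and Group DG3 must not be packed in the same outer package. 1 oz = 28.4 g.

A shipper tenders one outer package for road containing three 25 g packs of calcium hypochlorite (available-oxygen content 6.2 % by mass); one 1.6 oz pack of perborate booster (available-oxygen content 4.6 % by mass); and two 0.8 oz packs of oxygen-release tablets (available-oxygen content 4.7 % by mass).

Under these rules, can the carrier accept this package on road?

Yes

Calcium hypochlorite: available-oxygen content 6.2 % by mass > 3 % by mass → Group DG9 (Oxidizer).
With available-oxygen content 4.6 % by mass (> 3 % by mass), the perborate booster falls in Group DG9.
Oxygen-release tablets: available-oxygen content 4.7 % by mass > 3 % by mass → Group DG9 (Oxidizer).
Total Group DG9: (three 25 g packs = 75 g) + (one 1.6 oz pack = 45.44 g) + (two 0.8 oz packs = 45.44 g) = 165.88 g.
That is within the Group DG9 road limit of 250 g.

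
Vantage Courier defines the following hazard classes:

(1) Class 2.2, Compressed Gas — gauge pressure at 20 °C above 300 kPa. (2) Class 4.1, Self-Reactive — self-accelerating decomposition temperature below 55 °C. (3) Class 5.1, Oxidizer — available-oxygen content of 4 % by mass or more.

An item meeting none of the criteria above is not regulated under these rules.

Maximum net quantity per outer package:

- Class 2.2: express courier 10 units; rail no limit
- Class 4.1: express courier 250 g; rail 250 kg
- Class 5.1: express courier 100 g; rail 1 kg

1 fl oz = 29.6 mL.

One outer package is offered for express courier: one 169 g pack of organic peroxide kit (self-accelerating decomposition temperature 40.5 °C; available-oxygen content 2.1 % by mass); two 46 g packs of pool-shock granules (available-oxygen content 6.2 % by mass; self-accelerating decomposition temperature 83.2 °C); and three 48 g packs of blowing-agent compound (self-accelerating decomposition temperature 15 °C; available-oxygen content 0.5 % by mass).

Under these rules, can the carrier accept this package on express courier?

No

Self-accelerating decomposition temperature 40.5 °C meets the Class 4.1 criterion (Self-Reactive), so the organic peroxide kit is Class 4.1.
The pool-shock granules have available-oxygen content 6.2 % by mass, which is ≥ 4 % by mass, so they are Class 5.1 (Oxidizer).
Self-accelerating decomposition temperature 15 °C meets the Class 4.1 criterion (Self-Reactive), so the blowing-agent compound is Class 4.1.
Class 5.1 quantity: two 46 g packs = 92 g.
92 g ≤ 100 g (express courier limit, Class 5.1) — within limit.
Class 4.1 net quantity: 169 g + (three 48 g packs = 144 g) = 313 g.
313 g > 250 g (express courier limit, Class 4.1) — over the limit.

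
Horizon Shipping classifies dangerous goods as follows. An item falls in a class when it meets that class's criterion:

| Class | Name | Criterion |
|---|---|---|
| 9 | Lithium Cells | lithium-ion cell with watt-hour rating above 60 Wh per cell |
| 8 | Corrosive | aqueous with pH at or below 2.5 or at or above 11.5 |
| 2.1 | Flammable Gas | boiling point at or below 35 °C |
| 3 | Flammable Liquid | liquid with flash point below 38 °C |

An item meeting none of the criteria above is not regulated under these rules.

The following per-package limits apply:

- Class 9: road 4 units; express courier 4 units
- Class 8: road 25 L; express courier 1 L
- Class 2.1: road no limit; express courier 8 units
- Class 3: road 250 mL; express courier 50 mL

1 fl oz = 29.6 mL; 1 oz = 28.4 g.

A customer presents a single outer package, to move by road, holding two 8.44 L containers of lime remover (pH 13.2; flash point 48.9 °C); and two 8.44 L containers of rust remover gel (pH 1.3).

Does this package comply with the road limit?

No

The lime remover has pH 13.2, which is ≥ 11.5, so it is Class 8 (Corrosive).
pH 1.3 meets the Class 8 criterion (Corrosive), so the rust remover gel is Class 8.
Class 8 net quantity: (two 8.44 L containers = 16.88 L) + (two 8.44 L containers = 16.88 L) = 33.76 L.
33.76 L exceeds the road limit of 25 L for Class 8.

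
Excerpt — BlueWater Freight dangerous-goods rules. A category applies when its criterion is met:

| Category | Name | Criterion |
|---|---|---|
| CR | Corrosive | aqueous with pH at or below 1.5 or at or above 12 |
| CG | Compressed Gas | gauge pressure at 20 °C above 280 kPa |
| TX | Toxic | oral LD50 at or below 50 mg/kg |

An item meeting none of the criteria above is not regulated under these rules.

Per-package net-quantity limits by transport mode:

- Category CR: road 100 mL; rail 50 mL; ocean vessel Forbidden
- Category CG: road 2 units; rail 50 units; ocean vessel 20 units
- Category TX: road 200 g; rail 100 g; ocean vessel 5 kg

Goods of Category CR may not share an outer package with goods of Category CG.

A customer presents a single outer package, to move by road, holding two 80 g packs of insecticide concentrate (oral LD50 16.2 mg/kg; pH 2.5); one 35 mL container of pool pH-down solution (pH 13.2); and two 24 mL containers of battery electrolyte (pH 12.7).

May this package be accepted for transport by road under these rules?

The insecticide concentrate has oral LD50 16.2 mg/kg, which is ≤ 50 mg/kg, so it is Category TX (Toxic).
With pH 13.2 (≥ 12), the pool pH-down solution falls in Category CR.
With pH 12.7 (≥ 12), the battery electrolyte falls in Category CR.
Total Category CR: 35 mL + (two 24 mL containers = 48 mL) = 83 mL.
83 mL is within the road limit of 100 mL for Category CR.
Category TX quantity: two 80 g packs = 160 g.
160 g ≤ 200 g (road limit, Category TX) — within limit.
The segregation rule (Category CR with Category CG) does not apply to Category CR with Category TX.
Every hazard category is within its road limit and no segregation rule is violated.

Yes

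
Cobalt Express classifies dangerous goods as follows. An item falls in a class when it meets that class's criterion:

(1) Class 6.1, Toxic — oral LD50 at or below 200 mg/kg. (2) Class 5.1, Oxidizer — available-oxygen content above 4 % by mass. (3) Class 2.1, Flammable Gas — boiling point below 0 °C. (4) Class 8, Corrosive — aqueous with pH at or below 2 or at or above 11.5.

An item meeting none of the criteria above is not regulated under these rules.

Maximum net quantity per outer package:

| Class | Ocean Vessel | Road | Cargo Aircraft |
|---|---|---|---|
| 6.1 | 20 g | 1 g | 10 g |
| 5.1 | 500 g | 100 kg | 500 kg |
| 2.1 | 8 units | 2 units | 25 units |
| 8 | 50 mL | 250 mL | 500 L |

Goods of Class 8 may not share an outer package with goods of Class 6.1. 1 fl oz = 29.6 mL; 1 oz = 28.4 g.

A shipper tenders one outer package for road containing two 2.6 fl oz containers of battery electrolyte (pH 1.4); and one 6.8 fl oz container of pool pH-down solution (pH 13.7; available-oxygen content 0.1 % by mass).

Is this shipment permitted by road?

pH 1.4 meets the Class 8 criterion (Corrosive), so the battery electrolyte is Class 8.
Pool pH-down solution: pH 13.7 ≥ 11.5 → Class 8 (Corrosive).
Class 8 net quantity: (two 2.6 fl oz containers = 153.92 mL) + (one 6.8 fl oz container = 201.28 mL) = 355.2 mL.
355.2 mL exceeds the road limit of 250 mL for Class 8.

No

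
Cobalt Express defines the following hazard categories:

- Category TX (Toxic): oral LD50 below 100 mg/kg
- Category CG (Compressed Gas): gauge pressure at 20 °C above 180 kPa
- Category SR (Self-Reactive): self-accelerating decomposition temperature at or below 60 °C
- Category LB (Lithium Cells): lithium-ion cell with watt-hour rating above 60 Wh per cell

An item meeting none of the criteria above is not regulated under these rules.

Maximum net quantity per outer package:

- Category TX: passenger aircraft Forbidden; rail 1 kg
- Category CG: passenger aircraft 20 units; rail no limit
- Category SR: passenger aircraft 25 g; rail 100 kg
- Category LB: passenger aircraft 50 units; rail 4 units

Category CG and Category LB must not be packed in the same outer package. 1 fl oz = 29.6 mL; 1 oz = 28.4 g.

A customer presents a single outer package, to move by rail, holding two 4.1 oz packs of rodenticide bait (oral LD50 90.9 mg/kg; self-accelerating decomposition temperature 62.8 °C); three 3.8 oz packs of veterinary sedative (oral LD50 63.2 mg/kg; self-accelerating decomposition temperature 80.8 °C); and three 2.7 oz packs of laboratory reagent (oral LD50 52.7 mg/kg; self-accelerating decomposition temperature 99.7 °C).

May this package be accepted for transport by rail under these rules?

Yes

With oral LD50 90.9 mg/kg (< 100 mg/kg), the rodenticide bait falls in Category TX.
Veterinary sedative: oral LD50 63.2 mg/kg < 100 mg/kg → Category TX (Toxic).
The laboratory reagent has oral LD50 52.7 mg/kg, which is < 100 mg/kg, so it is Category TX (Toxic).
Total Category TX: (two 4.1 oz packs = 232.88 g) + (three 3.8 oz packs = 323.76 g) + (three 2.7 oz packs = 230.04 g) = 786.68 g.
That is within the Category TX rail limit of 1 kg.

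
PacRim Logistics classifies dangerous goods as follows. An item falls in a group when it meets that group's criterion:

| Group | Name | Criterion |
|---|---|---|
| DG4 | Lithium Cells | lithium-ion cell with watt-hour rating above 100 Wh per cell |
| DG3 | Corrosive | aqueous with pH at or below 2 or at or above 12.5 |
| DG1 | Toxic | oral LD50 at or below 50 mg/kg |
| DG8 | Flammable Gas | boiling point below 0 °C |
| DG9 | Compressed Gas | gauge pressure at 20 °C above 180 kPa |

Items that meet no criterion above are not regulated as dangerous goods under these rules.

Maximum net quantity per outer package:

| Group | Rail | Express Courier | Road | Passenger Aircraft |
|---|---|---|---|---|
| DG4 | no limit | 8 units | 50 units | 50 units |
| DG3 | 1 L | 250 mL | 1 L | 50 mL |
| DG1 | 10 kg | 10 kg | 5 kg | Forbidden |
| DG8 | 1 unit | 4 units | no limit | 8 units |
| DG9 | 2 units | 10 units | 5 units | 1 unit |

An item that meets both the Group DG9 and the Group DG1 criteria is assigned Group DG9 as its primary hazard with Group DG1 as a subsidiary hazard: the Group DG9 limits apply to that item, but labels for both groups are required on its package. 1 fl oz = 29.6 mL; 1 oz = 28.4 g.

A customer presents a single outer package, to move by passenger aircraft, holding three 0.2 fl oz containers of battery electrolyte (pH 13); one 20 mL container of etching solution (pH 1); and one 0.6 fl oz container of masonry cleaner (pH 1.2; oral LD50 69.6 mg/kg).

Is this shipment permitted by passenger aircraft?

No

pH 13 meets the Group DG3 criterion (Corrosive), so the battery electrolyte is Group DG3.
The etching solution has pH 1, which is ≤ 2, so it is Group DG3 (Corrosive).
pH 1.2 meets the Group DG3 criterion (Corrosive), so the masonry cleaner is Group DG3.
Total Group DG3: (three 0.2 fl oz containers = 17.76 mL) + 20 mL + (one 0.6 fl oz container = 17.76 mL) = 55.52 mL.
That exceeds the Group DG3 passenger aircraft limit of 50 mL.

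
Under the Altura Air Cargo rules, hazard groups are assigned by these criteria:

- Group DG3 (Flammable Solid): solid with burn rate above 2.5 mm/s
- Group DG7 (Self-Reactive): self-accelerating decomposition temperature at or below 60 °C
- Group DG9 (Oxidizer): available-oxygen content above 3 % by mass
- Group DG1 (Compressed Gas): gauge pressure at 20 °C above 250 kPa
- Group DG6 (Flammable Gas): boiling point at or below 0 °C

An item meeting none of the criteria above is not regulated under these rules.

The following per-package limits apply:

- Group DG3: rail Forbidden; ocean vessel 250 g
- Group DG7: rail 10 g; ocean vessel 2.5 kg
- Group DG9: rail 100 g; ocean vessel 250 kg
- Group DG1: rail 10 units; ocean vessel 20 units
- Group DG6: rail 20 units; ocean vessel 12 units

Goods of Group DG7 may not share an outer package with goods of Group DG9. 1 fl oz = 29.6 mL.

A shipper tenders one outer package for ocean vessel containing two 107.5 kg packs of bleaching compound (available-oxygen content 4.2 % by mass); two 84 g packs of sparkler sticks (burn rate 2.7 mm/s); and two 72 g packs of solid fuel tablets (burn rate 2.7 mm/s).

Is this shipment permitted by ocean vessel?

No

Available-oxygen content 4.2 % by mass meets the Group DG9 criterion (Oxidizer), so the bleaching compound is Group DG9.
Sparkler sticks: burn rate 2.7 mm/s > 2.5 mm/s → Group DG3 (Flammable Solid).
The solid fuel tablets have burn rate 2.7 mm/s, which is > 2.5 mm/s, so they are Group DG3 (Flammable Solid).
Group DG9 quantity: two 107.5 kg packs = 215 kg.
215 kg is within the ocean vessel limit of 250 kg for Group DG9.
Group DG3 net quantity: (two 84 g packs = 168 g) + (two 72 g packs = 144 g) = 312 g.
312 g > 250 g (ocean vessel limit, Group DG3) — over the limit.
The segregation rule (Group DG7 with Group DG9) does not apply to Group DG9 with Group DG3.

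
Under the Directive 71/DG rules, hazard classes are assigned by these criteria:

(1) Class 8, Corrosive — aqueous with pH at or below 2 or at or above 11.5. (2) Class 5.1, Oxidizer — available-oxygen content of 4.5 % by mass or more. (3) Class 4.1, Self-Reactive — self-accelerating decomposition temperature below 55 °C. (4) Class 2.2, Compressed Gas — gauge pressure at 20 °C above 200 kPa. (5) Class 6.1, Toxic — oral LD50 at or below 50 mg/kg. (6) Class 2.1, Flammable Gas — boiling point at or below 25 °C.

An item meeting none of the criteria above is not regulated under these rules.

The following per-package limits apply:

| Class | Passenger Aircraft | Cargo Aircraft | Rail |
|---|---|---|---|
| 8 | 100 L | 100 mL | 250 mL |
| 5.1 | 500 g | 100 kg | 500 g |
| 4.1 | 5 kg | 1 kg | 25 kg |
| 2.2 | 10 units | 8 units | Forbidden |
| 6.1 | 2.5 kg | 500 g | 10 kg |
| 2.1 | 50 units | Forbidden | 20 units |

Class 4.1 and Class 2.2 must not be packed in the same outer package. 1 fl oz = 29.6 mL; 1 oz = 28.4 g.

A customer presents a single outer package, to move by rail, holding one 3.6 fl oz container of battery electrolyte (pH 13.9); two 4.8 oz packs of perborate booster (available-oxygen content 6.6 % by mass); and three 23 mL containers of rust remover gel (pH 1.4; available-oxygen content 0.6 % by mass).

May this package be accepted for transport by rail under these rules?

The battery electrolyte has pH 13.9, which is ≥ 11.5, so it is Class 8 (Corrosive).
With available-oxygen content 6.6 % by mass (≥ 4.5 % by mass), the perborate booster falls in Class 5.1.
Rust remover gel: pH 1.4 ≤ 2 → Class 8 (Corrosive).
Class 8 net quantity: (one 3.6 fl oz container = 106.56 mL) + (three 23 mL containers = 69 mL) = 175.56 mL.
175.56 mL is within the rail limit of 250 mL for Class 8.
Class 5.1 quantity: two 4.8 oz packs = 272.64 g.
272.64 g is within the rail limit of 500 g for Class 5.1.
The segregation rule (Class 4.1 with Class 2.2) does not apply to Class 8 with Class 5.1.
Every hazard class is within its rail limit and no segregation rule is violated.

Yes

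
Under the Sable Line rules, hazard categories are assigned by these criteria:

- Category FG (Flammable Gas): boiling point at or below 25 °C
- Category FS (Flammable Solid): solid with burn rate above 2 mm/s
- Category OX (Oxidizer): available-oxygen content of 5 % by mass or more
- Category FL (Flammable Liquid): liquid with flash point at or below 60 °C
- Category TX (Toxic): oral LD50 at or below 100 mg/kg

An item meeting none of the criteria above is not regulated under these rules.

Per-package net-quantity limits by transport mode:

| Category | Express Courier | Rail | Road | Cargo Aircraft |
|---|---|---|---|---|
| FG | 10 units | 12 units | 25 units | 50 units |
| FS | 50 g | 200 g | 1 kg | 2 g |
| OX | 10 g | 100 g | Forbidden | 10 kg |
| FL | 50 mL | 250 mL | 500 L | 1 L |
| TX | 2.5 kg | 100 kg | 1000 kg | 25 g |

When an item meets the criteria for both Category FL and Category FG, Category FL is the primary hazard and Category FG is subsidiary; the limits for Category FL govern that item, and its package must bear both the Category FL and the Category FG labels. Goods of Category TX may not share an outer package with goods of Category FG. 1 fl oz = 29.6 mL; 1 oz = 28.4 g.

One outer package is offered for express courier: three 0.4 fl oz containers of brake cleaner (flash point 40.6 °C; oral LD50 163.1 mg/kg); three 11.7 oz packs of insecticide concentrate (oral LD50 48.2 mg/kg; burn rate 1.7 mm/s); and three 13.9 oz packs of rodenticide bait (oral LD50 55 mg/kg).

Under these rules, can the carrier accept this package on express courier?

Yes

Brake cleaner: flash point 40.6 °C ≤ 60 °C → Category FL (Flammable Liquid).
Oral LD50 48.2 mg/kg meets the Category TX criterion (Toxic), so the insecticide concentrate is Category TX.
With oral LD50 55 mg/kg (≤ 100 mg/kg), the rodenticide bait falls in Category TX.
Category TX net quantity: (three 11.7 oz packs = 996.84 g) + (three 13.9 oz packs = 1184.28 g) = 2181.12 g.
2181.12 g is within the express courier limit of 2.5 kg for Category TX.
Category FL quantity: three 0.4 fl oz containers = 35.52 mL.
35.52 mL ≤ 50 mL (express courier limit, Category FL) — within limit.
The segregation rule (Category TX with Category FG) does not apply to Category TX with Category FL.
Every hazard category is within its express courier limit and no segregation rule is violated.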